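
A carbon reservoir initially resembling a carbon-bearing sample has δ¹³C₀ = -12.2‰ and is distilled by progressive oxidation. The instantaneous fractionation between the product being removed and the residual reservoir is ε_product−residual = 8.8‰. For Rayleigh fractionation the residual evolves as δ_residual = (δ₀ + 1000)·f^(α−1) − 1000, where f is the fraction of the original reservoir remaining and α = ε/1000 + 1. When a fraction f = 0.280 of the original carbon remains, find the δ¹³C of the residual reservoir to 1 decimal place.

-23.2‰

Rayleigh residual: δ_res = (δ₀ + 1000)·f^(α−1) − 1000
α = ε/1000 + 1 = 1.00880, so α − 1 = 0.00880
f^(α−1) = 0.280^(0.00880) = 0.988860
δ_res = (-12.2 + 1000) × 0.988860 − 1000 = 976.796 − 1000 = -23.20‰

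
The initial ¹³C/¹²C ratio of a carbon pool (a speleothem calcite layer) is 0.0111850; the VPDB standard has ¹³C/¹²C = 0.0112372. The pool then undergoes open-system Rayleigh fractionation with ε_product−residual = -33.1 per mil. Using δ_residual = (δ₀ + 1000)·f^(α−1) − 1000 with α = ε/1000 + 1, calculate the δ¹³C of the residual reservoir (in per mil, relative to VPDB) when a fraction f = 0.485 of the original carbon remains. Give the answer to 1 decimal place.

δ₀ = (0.0111850/0.0112372 − 1)×1000 = (0.995355 − 1)×1000 = -4.645 per mil
α − 1 = ε/1000 = -0.0331
f^(α−1) = 0.485^(-0.0331) = 1.024241
δ_res = (-4.645 + 1000) × 1.024241 − 1000 = 1019.483 − 1000 = 19.48 per mil

19.5 per mil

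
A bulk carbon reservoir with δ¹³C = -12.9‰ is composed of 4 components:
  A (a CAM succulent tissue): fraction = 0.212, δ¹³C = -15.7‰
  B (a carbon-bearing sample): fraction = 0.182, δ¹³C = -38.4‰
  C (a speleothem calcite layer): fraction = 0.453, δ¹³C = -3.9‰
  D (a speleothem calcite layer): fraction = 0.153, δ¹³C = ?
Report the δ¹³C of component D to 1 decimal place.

Isotope mass balance: δ_bulk = Σ fᵢ·δᵢ.
-12.9 = 0.212×(-15.7) + 0.182×(-38.4) + 0.453×(-3.9) + 0.153×δ_D
0.153·δ_D = -12.9 − (-12.084) = -0.816
δ_D = -0.816 / 0.153 = -5.33‰

-5.3‰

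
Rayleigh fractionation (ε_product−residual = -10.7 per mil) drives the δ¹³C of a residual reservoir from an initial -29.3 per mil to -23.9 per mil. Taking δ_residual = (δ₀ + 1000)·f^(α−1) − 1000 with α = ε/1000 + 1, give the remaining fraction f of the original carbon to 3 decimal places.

0.595

α − 1 = ε/1000 = -0.0107
(δ_res + 1000)/(δ₀ + 1000) = (-23.9 + 1000)/(-29.3 + 1000) = 976.1/970.7 = 1.005563
f = 1.005563^(1/-0.0107) = exp(ln(1.005563)/-0.0107) = exp(0.00555/-0.0107)
f = exp(-0.5185) = 0.5954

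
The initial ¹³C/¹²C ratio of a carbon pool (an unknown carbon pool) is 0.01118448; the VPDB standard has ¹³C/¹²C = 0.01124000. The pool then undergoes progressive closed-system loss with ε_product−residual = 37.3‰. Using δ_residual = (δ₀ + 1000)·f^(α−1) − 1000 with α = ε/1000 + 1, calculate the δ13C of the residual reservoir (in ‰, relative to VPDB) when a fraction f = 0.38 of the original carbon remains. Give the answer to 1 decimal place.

δ₀ = (0.01118448/0.01124000 − 1)×1000 = (0.995060 − 1)×1000 = -4.940‰
α − 1 = ε/1000 = 0.0373
f^(α−1) = 0.38^(0.0373) = 0.964553
δ_res = (-4.940 + 1000) × 0.964553 − 1000 = 959.788 − 1000 = -40.21‰

-40.2‰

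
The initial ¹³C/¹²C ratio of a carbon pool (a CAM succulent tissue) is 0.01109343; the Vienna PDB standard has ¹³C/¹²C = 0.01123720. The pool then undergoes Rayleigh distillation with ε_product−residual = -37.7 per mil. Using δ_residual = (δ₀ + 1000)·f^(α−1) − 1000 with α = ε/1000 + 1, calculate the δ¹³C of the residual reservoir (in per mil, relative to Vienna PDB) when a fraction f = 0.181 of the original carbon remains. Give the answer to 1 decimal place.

δ₀ = (0.01109343/0.01123720 − 1)×1000 = (0.987206 − 1)×1000 = -12.794 per mil
α − 1 = ε/1000 = -0.0377
f^(α−1) = 0.181^(-0.0377) = 1.066561
δ_res = (-12.794 + 1000) × 1.066561 − 1000 = 1052.915 − 1000 = 52.91 per mil

52.9 per mil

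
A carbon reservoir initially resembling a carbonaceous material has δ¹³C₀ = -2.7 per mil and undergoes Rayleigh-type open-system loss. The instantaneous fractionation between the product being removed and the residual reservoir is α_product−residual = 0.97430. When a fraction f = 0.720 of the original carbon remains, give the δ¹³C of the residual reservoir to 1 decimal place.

5.8 per mil

Rayleigh residual: δ_res = (δ₀ + 1000)·f^(α−1) − 1000
α − 1 = -0.02570
f^(α−1) = 0.720^(-0.02570) = 1.008478
δ_res = (-2.7 + 1000) × 1.008478 − 1000 = 1005.755 − 1000 = 5.76 per mil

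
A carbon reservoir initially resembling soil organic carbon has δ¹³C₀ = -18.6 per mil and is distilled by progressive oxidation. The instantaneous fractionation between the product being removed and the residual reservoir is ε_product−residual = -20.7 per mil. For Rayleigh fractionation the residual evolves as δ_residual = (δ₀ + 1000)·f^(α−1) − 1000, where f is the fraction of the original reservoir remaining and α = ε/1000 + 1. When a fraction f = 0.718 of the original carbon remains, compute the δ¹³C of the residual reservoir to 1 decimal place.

-11.8 per mil

Rayleigh residual: δ_res = (δ₀ + 1000)·f^(α−1) − 1000
α = ε/1000 + 1 = 0.97930, so α − 1 = -0.02070
f^(α−1) = 0.718^(-0.02070) = 1.006881
δ_res = (-18.6 + 1000) × 1.006881 − 1000 = 988.153 − 1000 = -11.85 per mil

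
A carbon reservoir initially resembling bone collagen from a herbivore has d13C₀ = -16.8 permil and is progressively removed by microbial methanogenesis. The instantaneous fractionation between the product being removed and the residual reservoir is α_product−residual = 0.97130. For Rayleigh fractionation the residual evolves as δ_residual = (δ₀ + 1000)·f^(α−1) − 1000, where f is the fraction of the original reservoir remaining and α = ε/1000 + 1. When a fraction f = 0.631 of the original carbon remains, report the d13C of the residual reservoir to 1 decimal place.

Rayleigh residual: δ_res = (δ₀ + 1000)·f^(α−1) − 1000
α − 1 = -0.02870
f^(α−1) = 0.631^(-0.02870) = 1.013303
δ_res = (-16.8 + 1000) × 1.013303 − 1000 = 996.279 − 1000 = -3.72 permil

-3.7 permil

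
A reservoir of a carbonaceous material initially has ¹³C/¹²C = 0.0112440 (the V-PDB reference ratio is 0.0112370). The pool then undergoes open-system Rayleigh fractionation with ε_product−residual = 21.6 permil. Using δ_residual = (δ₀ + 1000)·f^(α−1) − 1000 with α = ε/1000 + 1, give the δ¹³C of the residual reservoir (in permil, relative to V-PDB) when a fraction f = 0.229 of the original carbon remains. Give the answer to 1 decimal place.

-30.7 permil

δ₀ = (0.0112440/0.0112370 − 1)×1000 = (1.000623 − 1)×1000 = 0.623 permil
α − 1 = ε/1000 = 0.0216
f^(α−1) = 0.229^(0.0216) = 0.968662
δ_res = (0.623 + 1000) × 0.968662 − 1000 = 969.266 − 1000 = -30.73 permil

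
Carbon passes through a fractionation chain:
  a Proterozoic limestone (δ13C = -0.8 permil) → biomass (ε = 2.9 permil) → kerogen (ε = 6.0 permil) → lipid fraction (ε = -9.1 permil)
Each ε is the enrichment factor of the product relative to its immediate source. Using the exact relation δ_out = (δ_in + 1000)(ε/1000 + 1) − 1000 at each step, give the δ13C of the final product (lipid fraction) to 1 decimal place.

-1.1 permil

step 1: δ = (-0.80 + 1000)·(2.9/1000 + 1) − 1000 = 2.10 permil
step 2: δ = (2.10 + 1000)·(6.0/1000 + 1) − 1000 = 8.11 permil
step 3: δ = (8.11 + 1000)·(-9.1/1000 + 1) − 1000 = -1.06 permil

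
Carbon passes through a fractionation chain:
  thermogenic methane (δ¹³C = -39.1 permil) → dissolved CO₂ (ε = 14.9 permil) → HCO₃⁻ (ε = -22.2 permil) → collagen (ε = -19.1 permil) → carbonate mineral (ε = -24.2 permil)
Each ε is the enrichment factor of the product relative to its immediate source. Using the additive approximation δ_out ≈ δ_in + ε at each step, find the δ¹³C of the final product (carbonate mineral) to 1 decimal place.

-89.7 permil

step 1: δ ≈ -39.1 + (14.9) = -24.2 permil
step 2: δ ≈ -24.2 + (-22.2) = -46.4 permil
step 3: δ ≈ -46.4 + (-19.1) = -65.5 permil
step 4: δ ≈ -65.5 + (-24.2) = -89.7 permil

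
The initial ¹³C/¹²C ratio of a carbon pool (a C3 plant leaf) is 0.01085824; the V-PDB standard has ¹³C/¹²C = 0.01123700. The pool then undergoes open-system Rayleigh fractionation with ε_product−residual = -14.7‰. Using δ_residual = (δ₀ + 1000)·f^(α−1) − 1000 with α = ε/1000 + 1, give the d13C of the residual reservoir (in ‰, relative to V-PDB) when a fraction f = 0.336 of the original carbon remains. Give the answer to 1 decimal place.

-18.1‰

δ₀ = (0.01085824/0.01123700 − 1)×1000 = (0.966293 − 1)×1000 = -33.707‰
α − 1 = ε/1000 = -0.0147
f^(α−1) = 0.336^(-0.0147) = 1.016162
δ_res = (-33.707 + 1000) × 1.016162 − 1000 = 981.910 − 1000 = -18.09‰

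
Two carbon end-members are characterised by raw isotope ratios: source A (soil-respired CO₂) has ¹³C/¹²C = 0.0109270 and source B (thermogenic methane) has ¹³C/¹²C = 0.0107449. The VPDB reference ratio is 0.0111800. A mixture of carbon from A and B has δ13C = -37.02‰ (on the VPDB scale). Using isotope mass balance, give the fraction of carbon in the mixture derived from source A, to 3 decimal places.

δ_A = (0.0109270/0.0111800 − 1)×1000 = (0.977370 − 1)×1000 = -22.630‰
δ_B = (0.0107449/0.0111800 − 1)×1000 = (0.961082 − 1)×1000 = -38.918‰
f_A = (δ_mix − δ_B)/(δ_A − δ_B) = (-37.02 − (-38.918))/(-22.630 − (-38.918))
f_A = 1.898 / 16.288 = 0.1165

0.117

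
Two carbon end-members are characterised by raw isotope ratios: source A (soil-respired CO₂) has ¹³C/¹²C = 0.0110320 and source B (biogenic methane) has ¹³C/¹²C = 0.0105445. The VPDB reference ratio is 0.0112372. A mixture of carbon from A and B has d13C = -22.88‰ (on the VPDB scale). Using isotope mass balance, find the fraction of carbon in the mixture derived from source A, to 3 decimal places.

δ_A = (0.0110320/0.0112372 − 1)×1000 = (0.981739 − 1)×1000 = -18.261‰
δ_B = (0.0105445/0.0112372 − 1)×1000 = (0.938357 − 1)×1000 = -61.643‰
f_A = (δ_mix − δ_B)/(δ_A − δ_B) = (-22.88 − (-61.643))/(-18.261 − (-61.643))
f_A = 38.763 / 43.383 = 0.8935

0.894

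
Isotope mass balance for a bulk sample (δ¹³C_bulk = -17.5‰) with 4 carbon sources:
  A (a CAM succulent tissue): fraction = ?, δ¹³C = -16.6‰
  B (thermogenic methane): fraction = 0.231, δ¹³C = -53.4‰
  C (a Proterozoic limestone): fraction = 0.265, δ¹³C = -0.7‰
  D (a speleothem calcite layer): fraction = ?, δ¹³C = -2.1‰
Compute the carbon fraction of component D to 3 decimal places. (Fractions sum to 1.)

Let f_D and f_A be the unknown fractions; fractions sum to 1 so f_D + f_A = 0.504.
Mass balance: Σ fᵢ·δᵢ = δ_bulk ⇒ f_D·(-2.1) + f_A·(-16.6) = -17.5 − (-12.521) = -4.979
Substitute f_A = 0.504 − f_D:
f_D·(-2.1 − -16.6) = -4.979 − 0.504×(-16.6) = 3.387
f_D = 3.387 / 14.5 = 0.2336

0.234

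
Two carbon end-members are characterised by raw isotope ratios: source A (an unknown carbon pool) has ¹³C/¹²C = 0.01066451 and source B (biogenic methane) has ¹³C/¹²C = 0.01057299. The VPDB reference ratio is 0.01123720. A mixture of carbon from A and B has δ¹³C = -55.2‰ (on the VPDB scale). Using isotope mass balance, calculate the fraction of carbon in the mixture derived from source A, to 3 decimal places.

0.480

δ_A = (0.01066451/0.01123720 − 1)×1000 = (0.949036 − 1)×1000 = -50.964‰
δ_B = (0.01057299/0.01123720 − 1)×1000 = (0.940892 − 1)×1000 = -59.108‰
f_A = (δ_mix − δ_B)/(δ_A − δ_B) = (-55.2 − (-59.108))/(-50.964 − (-59.108))
f_A = 3.908 / 8.144 = 0.4799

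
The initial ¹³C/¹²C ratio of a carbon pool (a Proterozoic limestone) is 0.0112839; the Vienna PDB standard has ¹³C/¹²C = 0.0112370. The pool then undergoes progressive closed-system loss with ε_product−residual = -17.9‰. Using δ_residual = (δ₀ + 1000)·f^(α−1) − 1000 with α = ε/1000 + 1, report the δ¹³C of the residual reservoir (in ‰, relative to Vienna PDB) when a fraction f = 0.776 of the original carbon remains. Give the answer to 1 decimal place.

δ₀ = (0.0112839/0.0112370 − 1)×1000 = (1.004174 − 1)×1000 = 4.174‰
α − 1 = ε/1000 = -0.0179
f^(α−1) = 0.776^(-0.0179) = 1.004550
δ_res = (4.174 + 1000) × 1.004550 − 1000 = 1008.743 − 1000 = 8.74‰

8.7‰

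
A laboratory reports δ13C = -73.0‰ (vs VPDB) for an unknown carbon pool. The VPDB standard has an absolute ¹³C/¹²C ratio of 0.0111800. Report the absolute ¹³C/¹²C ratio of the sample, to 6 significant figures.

0.0103639

R_sample = R_standard × (δ13C/1000 + 1)
R_sample = 0.0111800 × (-73.0/1000 + 1) = 0.0111800 × 0.927000
R_sample = 0.0103639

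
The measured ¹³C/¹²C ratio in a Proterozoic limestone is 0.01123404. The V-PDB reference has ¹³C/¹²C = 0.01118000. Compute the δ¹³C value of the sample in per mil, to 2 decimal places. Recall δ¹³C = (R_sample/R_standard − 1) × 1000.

4.83 per mil

δ¹³C = (R_sample / R_standard − 1) × 1000
R_sample / R_standard = 0.01123404 / 0.01118000 = 1.004834
δ¹³C = (1.004834 − 1) × 1000 = 4.834 per mil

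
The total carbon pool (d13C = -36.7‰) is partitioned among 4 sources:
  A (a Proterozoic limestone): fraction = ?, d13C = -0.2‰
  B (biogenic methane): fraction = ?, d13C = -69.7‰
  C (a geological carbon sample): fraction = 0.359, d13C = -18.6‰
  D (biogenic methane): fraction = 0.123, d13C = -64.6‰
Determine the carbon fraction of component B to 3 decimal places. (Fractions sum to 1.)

Let f_B and f_A be the unknown fractions; fractions sum to 1 so f_B + f_A = 0.518.
Mass balance: Σ fᵢ·δᵢ = δ_bulk ⇒ f_B·(-69.7) + f_A·(-0.2) = -36.7 − (-14.623) = -22.077
Substitute f_A = 0.518 − f_B:
f_B·(-69.7 − -0.2) = -22.077 − 0.518×(-0.2) = -21.973
f_B = -21.973 / -69.5 = 0.3162

0.316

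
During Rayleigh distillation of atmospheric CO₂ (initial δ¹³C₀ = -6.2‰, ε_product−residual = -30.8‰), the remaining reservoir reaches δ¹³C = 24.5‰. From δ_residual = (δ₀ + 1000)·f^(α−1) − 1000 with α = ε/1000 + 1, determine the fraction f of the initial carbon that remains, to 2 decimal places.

0.37

α − 1 = ε/1000 = -0.0308
(δ_res + 1000)/(δ₀ + 1000) = (24.5 + 1000)/(-6.2 + 1000) = 1024.5/993.8 = 1.030892
f = 1.030892^(1/-0.0308) = exp(ln(1.030892)/-0.0308) = exp(0.03042/-0.0308)
f = exp(-0.9878) = 0.3724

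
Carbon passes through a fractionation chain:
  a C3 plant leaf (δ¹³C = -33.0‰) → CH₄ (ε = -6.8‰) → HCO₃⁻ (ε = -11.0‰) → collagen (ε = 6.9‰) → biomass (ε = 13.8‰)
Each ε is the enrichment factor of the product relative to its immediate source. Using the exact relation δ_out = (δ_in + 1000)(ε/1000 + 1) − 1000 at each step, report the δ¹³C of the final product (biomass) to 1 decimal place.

step 1: δ = (-33.00 + 1000)·(-6.8/1000 + 1) − 1000 = -39.58‰
step 2: δ = (-39.58 + 1000)·(-11.0/1000 + 1) − 1000 = -50.14‰
step 3: δ = (-50.14 + 1000)·(6.9/1000 + 1) − 1000 = -43.59‰
step 4: δ = (-43.59 + 1000)·(13.8/1000 + 1) − 1000 = -30.39‰

-30.4‰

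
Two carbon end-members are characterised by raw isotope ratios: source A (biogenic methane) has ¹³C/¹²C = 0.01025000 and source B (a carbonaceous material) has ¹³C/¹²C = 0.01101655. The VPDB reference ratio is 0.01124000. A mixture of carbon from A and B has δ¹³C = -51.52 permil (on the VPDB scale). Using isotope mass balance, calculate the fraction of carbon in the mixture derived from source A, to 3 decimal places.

δ_A = (0.01025000/0.01124000 − 1)×1000 = (0.911922 − 1)×1000 = -88.078 permil
δ_B = (0.01101655/0.01124000 − 1)×1000 = (0.980120 − 1)×1000 = -19.880 permil
f_A = (δ_mix − δ_B)/(δ_A − δ_B) = (-51.52 − (-19.880))/(-88.078 − (-19.880))
f_A = -31.640 / -68.198 = 0.4639

0.464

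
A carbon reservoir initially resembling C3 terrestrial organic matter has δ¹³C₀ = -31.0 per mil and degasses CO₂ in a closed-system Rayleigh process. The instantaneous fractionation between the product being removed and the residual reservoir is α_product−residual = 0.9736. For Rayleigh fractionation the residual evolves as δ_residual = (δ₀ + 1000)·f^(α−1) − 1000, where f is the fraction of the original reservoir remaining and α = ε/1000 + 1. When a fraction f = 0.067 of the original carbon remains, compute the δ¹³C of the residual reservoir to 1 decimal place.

40.7 per mil

Rayleigh residual: δ_res = (δ₀ + 1000)·f^(α−1) − 1000
α − 1 = -0.02640
f^(α−1) = 0.067^(-0.02640) = 1.073969
δ_res = (-31.0 + 1000) × 1.073969 − 1000 = 1040.676 − 1000 = 40.68 per mil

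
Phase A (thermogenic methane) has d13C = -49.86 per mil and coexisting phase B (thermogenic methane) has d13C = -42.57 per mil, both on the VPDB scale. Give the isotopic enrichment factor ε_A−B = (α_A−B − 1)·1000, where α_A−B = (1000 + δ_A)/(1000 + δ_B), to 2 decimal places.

α_A−B = (1000 + -49.86) / (1000 + -42.57) = 950.14 / 957.43 = 0.992386
ε_A−B = (0.992386 − 1) × 1000 = -7.614 per mil
(The approximation ε ≈ δ_A − δ_B would give -7.29 per mil.)

-7.61 per mil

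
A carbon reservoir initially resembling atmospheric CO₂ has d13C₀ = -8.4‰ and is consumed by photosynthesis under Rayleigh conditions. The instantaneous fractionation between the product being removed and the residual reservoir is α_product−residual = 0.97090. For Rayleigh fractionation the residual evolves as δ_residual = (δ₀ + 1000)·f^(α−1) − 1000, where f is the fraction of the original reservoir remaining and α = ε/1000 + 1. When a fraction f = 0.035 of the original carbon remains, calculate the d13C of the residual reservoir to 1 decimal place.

Rayleigh residual: δ_res = (δ₀ + 1000)·f^(α−1) − 1000
α − 1 = -0.02910
f^(α−1) = 0.035^(-0.02910) = 1.102472
δ_res = (-8.4 + 1000) × 1.102472 − 1000 = 1093.211 − 1000 = 93.21‰

93.2‰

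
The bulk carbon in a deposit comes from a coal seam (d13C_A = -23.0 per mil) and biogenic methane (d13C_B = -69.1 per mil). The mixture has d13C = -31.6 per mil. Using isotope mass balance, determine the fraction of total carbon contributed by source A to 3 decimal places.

δ_mix = f_A·δ_A + (1 − f_A)·δ_B  ⇒  f_A = (δ_mix − δ_B)/(δ_A − δ_B)
f_A = (-31.6 − (-69.1)) / (-23.0 − (-69.1))
f_A = 37.5 / 46.1 = 0.8134

0.813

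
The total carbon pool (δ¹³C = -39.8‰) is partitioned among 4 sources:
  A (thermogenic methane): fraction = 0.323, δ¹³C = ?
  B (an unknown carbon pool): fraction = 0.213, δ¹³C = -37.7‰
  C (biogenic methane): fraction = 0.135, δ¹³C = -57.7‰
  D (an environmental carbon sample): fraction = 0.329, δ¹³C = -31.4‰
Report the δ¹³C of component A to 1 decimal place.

Isotope mass balance: δ_bulk = Σ fᵢ·δᵢ.
-39.8 = 0.323×δ_A + 0.213×(-37.7) + 0.135×(-57.7) + 0.329×(-31.4)
0.323·δ_A = -39.8 − (-26.150) = -13.650
δ_A = -13.650 / 0.323 = -42.26‰

-42.3‰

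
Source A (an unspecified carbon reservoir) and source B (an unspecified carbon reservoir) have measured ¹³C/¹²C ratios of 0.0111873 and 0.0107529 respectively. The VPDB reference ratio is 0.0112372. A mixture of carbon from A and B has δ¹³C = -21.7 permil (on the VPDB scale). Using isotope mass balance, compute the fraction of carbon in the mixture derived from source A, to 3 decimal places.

0.554

δ_A = (0.0111873/0.0112372 − 1)×1000 = (0.995559 − 1)×1000 = -4.441 permil
δ_B = (0.0107529/0.0112372 − 1)×1000 = (0.956902 − 1)×1000 = -43.098 permil
f_A = (δ_mix − δ_B)/(δ_A − δ_B) = (-21.7 − (-43.098))/(-4.441 − (-43.098))
f_A = 21.398 / 38.657 = 0.5535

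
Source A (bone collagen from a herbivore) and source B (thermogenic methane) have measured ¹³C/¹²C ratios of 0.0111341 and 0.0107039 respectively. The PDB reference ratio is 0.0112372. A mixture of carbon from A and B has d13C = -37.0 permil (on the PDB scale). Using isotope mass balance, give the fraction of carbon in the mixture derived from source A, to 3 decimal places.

δ_A = (0.0111341/0.0112372 − 1)×1000 = (0.990825 − 1)×1000 = -9.175 permil
δ_B = (0.0107039/0.0112372 − 1)×1000 = (0.952542 − 1)×1000 = -47.458 permil
f_A = (δ_mix − δ_B)/(δ_A − δ_B) = (-37.0 − (-47.458))/(-9.175 − (-47.458))
f_A = 10.458 / 38.284 = 0.2732

0.273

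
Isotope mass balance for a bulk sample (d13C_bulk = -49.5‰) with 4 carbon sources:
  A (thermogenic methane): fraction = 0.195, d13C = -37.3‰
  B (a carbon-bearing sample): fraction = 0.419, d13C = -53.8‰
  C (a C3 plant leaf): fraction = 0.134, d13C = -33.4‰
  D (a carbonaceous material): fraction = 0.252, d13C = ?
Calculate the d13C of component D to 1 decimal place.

-60.4‰

Isotope mass balance: δ_bulk = Σ fᵢ·δᵢ.
-49.5 = 0.195×(-37.3) + 0.419×(-53.8) + 0.134×(-33.4) + 0.252×δ_D
0.252·δ_D = -49.5 − (-34.291) = -15.209
δ_D = -15.209 / 0.252 = -60.35‰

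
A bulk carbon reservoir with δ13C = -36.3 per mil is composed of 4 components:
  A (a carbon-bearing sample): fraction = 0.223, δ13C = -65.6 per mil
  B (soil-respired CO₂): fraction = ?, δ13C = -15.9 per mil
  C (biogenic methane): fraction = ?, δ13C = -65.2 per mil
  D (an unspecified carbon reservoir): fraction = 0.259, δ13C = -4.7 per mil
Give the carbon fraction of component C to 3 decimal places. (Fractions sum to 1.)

Let f_C and f_B be the unknown fractions; fractions sum to 1 so f_C + f_B = 0.518.
Mass balance: Σ fᵢ·δᵢ = δ_bulk ⇒ f_C·(-65.2) + f_B·(-15.9) = -36.3 − (-15.846) = -20.454
Substitute f_B = 0.518 − f_C:
f_C·(-65.2 − -15.9) = -20.454 − 0.518×(-15.9) = -12.218
f_C = -12.218 / -49.3 = 0.2478

0.248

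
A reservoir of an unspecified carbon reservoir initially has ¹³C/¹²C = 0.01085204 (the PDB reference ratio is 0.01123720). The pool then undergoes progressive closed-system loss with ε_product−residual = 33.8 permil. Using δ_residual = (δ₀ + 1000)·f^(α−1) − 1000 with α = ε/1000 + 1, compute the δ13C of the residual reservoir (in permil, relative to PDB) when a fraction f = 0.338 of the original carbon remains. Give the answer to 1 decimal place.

-69.0 permil

δ₀ = (0.01085204/0.01123720 − 1)×1000 = (0.965725 − 1)×1000 = -34.275 permil
α − 1 = ε/1000 = 0.0338
f^(α−1) = 0.338^(0.0338) = 0.964001
δ_res = (-34.275 + 1000) × 0.964001 − 1000 = 930.959 − 1000 = -69.04 permil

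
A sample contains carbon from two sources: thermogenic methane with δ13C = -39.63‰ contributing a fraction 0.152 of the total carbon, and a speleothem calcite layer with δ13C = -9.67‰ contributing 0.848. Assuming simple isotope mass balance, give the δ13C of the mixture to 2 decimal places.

δ_mix = f_A·δ_A + f_B·δ_B
δ_mix = 0.152 × (-39.63) + 0.848 × (-9.67)
δ_mix = -6.024 + -8.200 = -14.224‰

-14.22‰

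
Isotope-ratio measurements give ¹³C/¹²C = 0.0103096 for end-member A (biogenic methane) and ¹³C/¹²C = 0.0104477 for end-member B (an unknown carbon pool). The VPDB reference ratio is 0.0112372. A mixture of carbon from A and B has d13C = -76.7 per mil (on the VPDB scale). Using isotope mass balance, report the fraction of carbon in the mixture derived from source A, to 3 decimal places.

0.524

δ_A = (0.0103096/0.0112372 − 1)×1000 = (0.917453 − 1)×1000 = -82.547 per mil
δ_B = (0.0104477/0.0112372 − 1)×1000 = (0.929742 − 1)×1000 = -70.258 per mil
f_A = (δ_mix − δ_B)/(δ_A − δ_B) = (-76.7 − (-70.258))/(-82.547 − (-70.258))
f_A = -6.442 / -12.290 = 0.5242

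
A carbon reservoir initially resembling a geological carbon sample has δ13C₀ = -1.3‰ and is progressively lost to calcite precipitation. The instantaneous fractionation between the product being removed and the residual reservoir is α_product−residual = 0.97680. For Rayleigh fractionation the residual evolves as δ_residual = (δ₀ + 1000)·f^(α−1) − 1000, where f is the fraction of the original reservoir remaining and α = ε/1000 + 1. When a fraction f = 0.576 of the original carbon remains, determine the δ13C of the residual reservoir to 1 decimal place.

11.6‰

Rayleigh residual: δ_res = (δ₀ + 1000)·f^(α−1) − 1000
α − 1 = -0.02320
f^(α−1) = 0.576^(-0.02320) = 1.012880
δ_res = (-1.3 + 1000) × 1.012880 − 1000 = 1011.564 − 1000 = 11.56‰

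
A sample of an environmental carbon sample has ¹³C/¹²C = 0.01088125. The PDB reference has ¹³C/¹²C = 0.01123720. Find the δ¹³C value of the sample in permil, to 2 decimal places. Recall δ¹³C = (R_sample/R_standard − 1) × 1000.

δ¹³C = (R_sample / R_standard − 1) × 1000
R_sample / R_standard = 0.01088125 / 0.01123720 = 0.968324
δ¹³C = (0.968324 − 1) × 1000 = -31.676 permil

-31.68 permil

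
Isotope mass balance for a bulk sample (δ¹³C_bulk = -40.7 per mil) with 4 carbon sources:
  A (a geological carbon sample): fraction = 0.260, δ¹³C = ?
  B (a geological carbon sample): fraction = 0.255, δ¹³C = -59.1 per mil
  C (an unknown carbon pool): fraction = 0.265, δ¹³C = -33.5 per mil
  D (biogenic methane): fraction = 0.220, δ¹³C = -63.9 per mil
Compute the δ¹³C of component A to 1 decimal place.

Isotope mass balance: δ_bulk = Σ fᵢ·δᵢ.
-40.7 = 0.260×δ_A + 0.255×(-59.1) + 0.265×(-33.5) + 0.220×(-63.9)
0.260·δ_A = -40.7 − (-38.006) = -2.694
δ_A = -2.694 / 0.260 = -10.36 per mil

-10.4 per mil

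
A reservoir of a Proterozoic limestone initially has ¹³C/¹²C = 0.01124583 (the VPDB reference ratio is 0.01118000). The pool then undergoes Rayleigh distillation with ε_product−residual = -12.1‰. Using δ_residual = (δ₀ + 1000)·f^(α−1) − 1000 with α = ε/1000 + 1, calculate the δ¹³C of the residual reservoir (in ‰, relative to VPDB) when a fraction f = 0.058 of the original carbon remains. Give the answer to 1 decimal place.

41.1‰

δ₀ = (0.01124583/0.01118000 − 1)×1000 = (1.005888 − 1)×1000 = 5.888‰
α − 1 = ε/1000 = -0.0121
f^(α−1) = 0.058^(-0.0121) = 1.035053
δ_res = (5.888 + 1000) × 1.035053 − 1000 = 1041.147 − 1000 = 41.15‰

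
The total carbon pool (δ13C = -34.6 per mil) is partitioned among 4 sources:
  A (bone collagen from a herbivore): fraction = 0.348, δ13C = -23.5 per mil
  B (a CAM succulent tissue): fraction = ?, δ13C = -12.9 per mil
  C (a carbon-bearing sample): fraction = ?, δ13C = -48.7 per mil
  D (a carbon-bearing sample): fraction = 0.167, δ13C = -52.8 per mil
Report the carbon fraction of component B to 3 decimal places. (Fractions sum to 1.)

Let f_B and f_C be the unknown fractions; fractions sum to 1 so f_B + f_C = 0.485.
Mass balance: Σ fᵢ·δᵢ = δ_bulk ⇒ f_B·(-12.9) + f_C·(-48.7) = -34.6 − (-16.996) = -17.604
Substitute f_C = 0.485 − f_B:
f_B·(-12.9 − -48.7) = -17.604 − 0.485×(-48.7) = 6.015
f_B = 6.015 / 35.8 = 0.1680

0.168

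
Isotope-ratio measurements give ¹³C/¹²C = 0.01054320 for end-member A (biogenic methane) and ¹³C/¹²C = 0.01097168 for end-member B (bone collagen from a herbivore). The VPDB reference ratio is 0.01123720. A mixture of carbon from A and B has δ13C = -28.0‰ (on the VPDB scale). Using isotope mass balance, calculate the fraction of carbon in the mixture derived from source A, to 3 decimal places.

0.115

δ_A = (0.01054320/0.01123720 − 1)×1000 = (0.938241 − 1)×1000 = -61.759‰
δ_B = (0.01097168/0.01123720 − 1)×1000 = (0.976371 − 1)×1000 = -23.629‰
f_A = (δ_mix − δ_B)/(δ_A − δ_B) = (-28.0 − (-23.629))/(-61.759 − (-23.629))
f_A = -4.371 / -38.130 = 0.1146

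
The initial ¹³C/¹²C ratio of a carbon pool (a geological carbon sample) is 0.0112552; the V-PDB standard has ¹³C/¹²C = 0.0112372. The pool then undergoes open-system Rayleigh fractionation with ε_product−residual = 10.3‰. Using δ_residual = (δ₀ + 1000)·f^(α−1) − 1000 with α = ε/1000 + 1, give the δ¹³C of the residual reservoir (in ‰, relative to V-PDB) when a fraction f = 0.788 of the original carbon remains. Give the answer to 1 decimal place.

δ₀ = (0.0112552/0.0112372 − 1)×1000 = (1.001602 − 1)×1000 = 1.602‰
α − 1 = ε/1000 = 0.0103
f^(α−1) = 0.788^(0.0103) = 0.997549
δ_res = (1.602 + 1000) × 0.997549 − 1000 = 999.147 − 1000 = -0.85‰

-0.9‰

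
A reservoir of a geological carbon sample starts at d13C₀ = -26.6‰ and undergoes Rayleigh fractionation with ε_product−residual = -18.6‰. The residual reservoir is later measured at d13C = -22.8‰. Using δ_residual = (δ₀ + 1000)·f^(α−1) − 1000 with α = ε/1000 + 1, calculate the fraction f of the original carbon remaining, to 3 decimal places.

0.811

α − 1 = ε/1000 = -0.0186
(δ_res + 1000)/(δ₀ + 1000) = (-22.8 + 1000)/(-26.6 + 1000) = 977.2/973.4 = 1.003904
f = 1.003904^(1/-0.0186) = exp(ln(1.003904)/-0.0186) = exp(0.00390/-0.0186)
f = exp(-0.2095) = 0.8110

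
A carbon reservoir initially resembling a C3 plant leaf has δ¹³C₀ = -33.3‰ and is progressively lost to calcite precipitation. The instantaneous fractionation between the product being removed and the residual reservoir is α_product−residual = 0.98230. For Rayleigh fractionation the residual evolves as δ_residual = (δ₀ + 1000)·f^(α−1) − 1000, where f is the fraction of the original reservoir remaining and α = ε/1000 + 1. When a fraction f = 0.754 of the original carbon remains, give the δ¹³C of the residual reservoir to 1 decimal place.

Rayleigh residual: δ_res = (δ₀ + 1000)·f^(α−1) − 1000
α − 1 = -0.01770
f^(α−1) = 0.754^(-0.01770) = 1.005010
δ_res = (-33.3 + 1000) × 1.005010 − 1000 = 971.543 − 1000 = -28.46‰

-28.5‰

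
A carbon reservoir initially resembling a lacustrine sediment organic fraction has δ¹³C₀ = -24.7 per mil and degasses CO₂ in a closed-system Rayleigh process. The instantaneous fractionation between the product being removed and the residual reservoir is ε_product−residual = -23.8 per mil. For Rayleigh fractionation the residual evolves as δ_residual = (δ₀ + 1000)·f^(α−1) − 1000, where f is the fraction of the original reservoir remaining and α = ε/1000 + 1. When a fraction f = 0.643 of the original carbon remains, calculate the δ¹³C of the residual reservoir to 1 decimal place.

-14.4 per mil

Rayleigh residual: δ_res = (δ₀ + 1000)·f^(α−1) − 1000
α = ε/1000 + 1 = 0.97620, so α − 1 = -0.02380
f^(α−1) = 0.643^(-0.02380) = 1.010566
δ_res = (-24.7 + 1000) × 1.010566 − 1000 = 985.605 − 1000 = -14.40 per mil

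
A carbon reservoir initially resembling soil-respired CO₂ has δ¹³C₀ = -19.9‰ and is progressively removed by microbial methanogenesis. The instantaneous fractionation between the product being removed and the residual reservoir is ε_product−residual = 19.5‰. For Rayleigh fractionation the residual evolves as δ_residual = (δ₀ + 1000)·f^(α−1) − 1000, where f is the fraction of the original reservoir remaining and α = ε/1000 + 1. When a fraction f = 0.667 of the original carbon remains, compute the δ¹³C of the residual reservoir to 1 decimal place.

-27.6‰

Rayleigh residual: δ_res = (δ₀ + 1000)·f^(α−1) − 1000
α = ε/1000 + 1 = 1.01950, so α − 1 = 0.01950
f^(α−1) = 0.667^(0.01950) = 0.992134
δ_res = (-19.9 + 1000) × 0.992134 − 1000 = 972.391 − 1000 = -27.61‰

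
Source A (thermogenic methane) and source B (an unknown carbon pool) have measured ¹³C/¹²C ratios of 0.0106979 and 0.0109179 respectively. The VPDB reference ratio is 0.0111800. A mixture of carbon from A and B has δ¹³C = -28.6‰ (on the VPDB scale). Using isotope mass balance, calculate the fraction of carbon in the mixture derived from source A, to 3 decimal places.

δ_A = (0.0106979/0.0111800 − 1)×1000 = (0.956878 − 1)×1000 = -43.122‰
δ_B = (0.0109179/0.0111800 − 1)×1000 = (0.976556 − 1)×1000 = -23.444‰
f_A = (δ_mix − δ_B)/(δ_A − δ_B) = (-28.6 − (-23.444))/(-43.122 − (-23.444))
f_A = -5.156 / -19.678 = 0.2620

0.262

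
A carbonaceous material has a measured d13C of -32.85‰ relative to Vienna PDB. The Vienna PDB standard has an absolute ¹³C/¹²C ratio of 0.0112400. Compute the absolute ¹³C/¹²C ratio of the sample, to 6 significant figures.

R_sample = R_standard × (d13C/1000 + 1)
R_sample = 0.0112400 × (-32.85/1000 + 1) = 0.0112400 × 0.967150
R_sample = 0.0108708

0.0108708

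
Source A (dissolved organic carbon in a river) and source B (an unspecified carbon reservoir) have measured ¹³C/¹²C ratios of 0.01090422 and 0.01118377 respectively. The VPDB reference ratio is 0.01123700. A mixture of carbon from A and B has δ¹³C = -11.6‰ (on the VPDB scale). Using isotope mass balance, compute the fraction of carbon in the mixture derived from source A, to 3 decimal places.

δ_A = (0.01090422/0.01123700 − 1)×1000 = (0.970385 − 1)×1000 = -29.615‰
δ_B = (0.01118377/0.01123700 − 1)×1000 = (0.995263 − 1)×1000 = -4.737‰
f_A = (δ_mix − δ_B)/(δ_A − δ_B) = (-11.6 − (-4.737))/(-29.615 − (-4.737))
f_A = -6.863 / -24.878 = 0.2759

0.276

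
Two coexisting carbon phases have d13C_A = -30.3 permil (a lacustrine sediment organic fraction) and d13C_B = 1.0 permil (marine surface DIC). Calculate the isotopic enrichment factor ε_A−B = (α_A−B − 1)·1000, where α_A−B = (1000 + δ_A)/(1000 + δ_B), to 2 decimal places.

α_A−B = (1000 + -30.3) / (1000 + 1.0) = 969.7 / 1001.0 = 0.968731
ε_A−B = (0.968731 − 1) × 1000 = -31.269 permil
(The approximation ε ≈ δ_A − δ_B would give -31.3 permil.)

-31.27 permil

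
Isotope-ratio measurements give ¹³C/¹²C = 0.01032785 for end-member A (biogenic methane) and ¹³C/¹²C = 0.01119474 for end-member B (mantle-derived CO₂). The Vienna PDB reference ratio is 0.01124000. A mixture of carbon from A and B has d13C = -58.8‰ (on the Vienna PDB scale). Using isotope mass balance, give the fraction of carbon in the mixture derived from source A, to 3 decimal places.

δ_A = (0.01032785/0.01124000 − 1)×1000 = (0.918848 − 1)×1000 = -81.152‰
δ_B = (0.01119474/0.01124000 − 1)×1000 = (0.995973 − 1)×1000 = -4.027‰
f_A = (δ_mix − δ_B)/(δ_A − δ_B) = (-58.8 − (-4.027))/(-81.152 − (-4.027))
f_A = -54.773 / -77.125 = 0.7102

0.710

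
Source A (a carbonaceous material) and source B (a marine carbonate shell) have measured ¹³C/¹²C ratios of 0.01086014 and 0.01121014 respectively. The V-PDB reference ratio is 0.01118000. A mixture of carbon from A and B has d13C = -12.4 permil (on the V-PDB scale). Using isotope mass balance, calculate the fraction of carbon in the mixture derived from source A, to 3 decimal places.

δ_A = (0.01086014/0.01118000 − 1)×1000 = (0.971390 − 1)×1000 = -28.610 permil
δ_B = (0.01121014/0.01118000 − 1)×1000 = (1.002696 − 1)×1000 = 2.696 permil
f_A = (δ_mix − δ_B)/(δ_A − δ_B) = (-12.4 − (2.696))/(-28.610 − (2.696))
f_A = -15.096 / -31.306 = 0.4822

0.482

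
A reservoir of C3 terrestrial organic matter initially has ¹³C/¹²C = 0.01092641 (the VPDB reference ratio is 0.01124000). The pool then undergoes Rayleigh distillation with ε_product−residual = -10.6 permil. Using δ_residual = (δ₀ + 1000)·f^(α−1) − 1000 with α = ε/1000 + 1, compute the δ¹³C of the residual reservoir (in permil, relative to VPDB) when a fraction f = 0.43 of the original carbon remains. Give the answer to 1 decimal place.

-19.2 permil

δ₀ = (0.01092641/0.01124000 − 1)×1000 = (0.972101 − 1)×1000 = -27.899 permil
α − 1 = ε/1000 = -0.0106
f^(α−1) = 0.43^(-0.0106) = 1.008986
δ_res = (-27.899 + 1000) × 1.008986 − 1000 = 980.836 − 1000 = -19.16 permil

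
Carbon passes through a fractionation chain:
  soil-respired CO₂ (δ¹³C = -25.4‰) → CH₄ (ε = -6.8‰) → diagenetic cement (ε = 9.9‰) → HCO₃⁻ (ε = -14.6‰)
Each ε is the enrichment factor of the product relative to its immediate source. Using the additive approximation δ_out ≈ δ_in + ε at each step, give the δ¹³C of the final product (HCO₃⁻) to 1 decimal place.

step 1: δ ≈ -25.4 + (-6.8) = -32.2‰
step 2: δ ≈ -32.2 + (9.9) = -22.3‰
step 3: δ ≈ -22.3 + (-14.6) = -36.9‰

-36.9‰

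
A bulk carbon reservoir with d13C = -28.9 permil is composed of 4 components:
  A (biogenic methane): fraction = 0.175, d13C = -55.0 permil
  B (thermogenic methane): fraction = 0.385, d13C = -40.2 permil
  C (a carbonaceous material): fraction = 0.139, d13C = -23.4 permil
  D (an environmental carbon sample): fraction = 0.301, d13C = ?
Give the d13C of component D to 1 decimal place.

-1.8 permil

Isotope mass balance: δ_bulk = Σ fᵢ·δᵢ.
-28.9 = 0.175×(-55.0) + 0.385×(-40.2) + 0.139×(-23.4) + 0.301×δ_D
0.301·δ_D = -28.9 − (-28.355) = -0.545
δ_D = -0.545 / 0.301 = -1.81 permil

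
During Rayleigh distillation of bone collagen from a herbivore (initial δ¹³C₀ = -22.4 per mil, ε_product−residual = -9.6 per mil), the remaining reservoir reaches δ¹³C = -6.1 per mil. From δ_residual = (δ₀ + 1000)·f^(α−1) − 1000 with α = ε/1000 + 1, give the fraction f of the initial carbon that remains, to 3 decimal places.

α − 1 = ε/1000 = -0.0096
(δ_res + 1000)/(δ₀ + 1000) = (-6.1 + 1000)/(-22.4 + 1000) = 993.9/977.6 = 1.016673
f = 1.016673^(1/-0.0096) = exp(ln(1.016673)/-0.0096) = exp(0.01654/-0.0096)
f = exp(-1.7225) = 0.1786

0.179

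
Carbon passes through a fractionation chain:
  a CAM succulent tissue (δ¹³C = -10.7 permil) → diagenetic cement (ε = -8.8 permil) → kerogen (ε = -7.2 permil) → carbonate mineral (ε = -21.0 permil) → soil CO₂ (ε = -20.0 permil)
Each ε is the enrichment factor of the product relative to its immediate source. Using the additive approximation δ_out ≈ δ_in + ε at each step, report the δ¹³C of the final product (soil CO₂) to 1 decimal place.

-67.7 permil

step 1: δ ≈ -10.7 + (-8.8) = -19.5 permil
step 2: δ ≈ -19.5 + (-7.2) = -26.7 permil
step 3: δ ≈ -26.7 + (-21.0) = -47.7 permil
step 4: δ ≈ -47.7 + (-20.0) = -67.7 permil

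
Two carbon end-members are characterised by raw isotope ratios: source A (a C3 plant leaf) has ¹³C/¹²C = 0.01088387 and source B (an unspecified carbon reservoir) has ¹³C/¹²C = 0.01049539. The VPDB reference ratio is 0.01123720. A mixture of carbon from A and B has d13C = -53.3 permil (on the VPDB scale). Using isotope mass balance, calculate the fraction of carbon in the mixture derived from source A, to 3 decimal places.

0.368

δ_A = (0.01088387/0.01123720 − 1)×1000 = (0.968557 − 1)×1000 = -31.443 permil
δ_B = (0.01049539/0.01123720 − 1)×1000 = (0.933986 − 1)×1000 = -66.014 permil
f_A = (δ_mix − δ_B)/(δ_A − δ_B) = (-53.3 − (-66.014))/(-31.443 − (-66.014))
f_A = 12.714 / 34.571 = 0.3678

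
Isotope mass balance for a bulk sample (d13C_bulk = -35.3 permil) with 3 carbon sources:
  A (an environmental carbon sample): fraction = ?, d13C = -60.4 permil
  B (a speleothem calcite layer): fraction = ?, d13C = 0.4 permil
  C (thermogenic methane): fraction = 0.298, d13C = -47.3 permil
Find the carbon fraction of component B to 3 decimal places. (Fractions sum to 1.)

0.349

Let f_B and f_A be the unknown fractions; fractions sum to 1 so f_B + f_A = 0.702.
Mass balance: Σ fᵢ·δᵢ = δ_bulk ⇒ f_B·(0.4) + f_A·(-60.4) = -35.3 − (-14.095) = -21.205
Substitute f_A = 0.702 − f_B:
f_B·(0.4 − -60.4) = -21.205 − 0.702×(-60.4) = 21.196
f_B = 21.196 / 60.8 = 0.3486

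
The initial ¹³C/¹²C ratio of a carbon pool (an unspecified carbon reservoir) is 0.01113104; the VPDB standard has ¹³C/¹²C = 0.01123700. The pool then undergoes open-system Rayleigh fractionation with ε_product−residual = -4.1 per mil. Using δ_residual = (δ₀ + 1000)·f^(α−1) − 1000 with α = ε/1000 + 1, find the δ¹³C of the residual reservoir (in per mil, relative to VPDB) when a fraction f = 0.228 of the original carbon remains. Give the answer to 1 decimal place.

δ₀ = (0.01113104/0.01123700 − 1)×1000 = (0.990570 − 1)×1000 = -9.430 per mil
α − 1 = ε/1000 = -0.0041
f^(α−1) = 0.228^(-0.0041) = 1.006080
δ_res = (-9.430 + 1000) × 1.006080 − 1000 = 996.593 − 1000 = -3.41 per mil

-3.4 per mil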